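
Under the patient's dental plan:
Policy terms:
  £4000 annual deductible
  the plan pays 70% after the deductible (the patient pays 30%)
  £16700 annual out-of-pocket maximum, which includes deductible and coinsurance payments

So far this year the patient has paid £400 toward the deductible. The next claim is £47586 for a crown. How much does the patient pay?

Remaining deductible: £4000 − £400 = £3600.
After the £3600 deductible portion, £47586 − £3600 = £43986 is subject to coinsurance.
30% of £43986 = £13195.80 falls to the patient.
That puts the patient's cost at £3600 + £13195.80 = £16795.80 before any cap.
Adding £16795.80 to the £400 already spent would give £17195.80, which exceeds the £16700 cap; the patient pays just £16700 − £400 = £16300.

£16300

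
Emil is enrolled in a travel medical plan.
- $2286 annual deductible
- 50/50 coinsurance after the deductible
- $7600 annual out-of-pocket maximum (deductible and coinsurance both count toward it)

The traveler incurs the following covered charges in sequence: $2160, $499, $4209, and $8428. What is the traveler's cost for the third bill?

Claim 1 ($2160): fully absorbed by the deductible. Traveler pays $2160; OOP now $2160.
Claim 2 ($499): $126 to deductible, leaving $373; traveler's 50% is $186.50. Traveler pays $312.50; OOP now $2472.50.
Claim 3 ($4209): 50% coinsurance on $4209 = $2104.50. Traveler pays $2104.50; OOP now $4577.

$2104.50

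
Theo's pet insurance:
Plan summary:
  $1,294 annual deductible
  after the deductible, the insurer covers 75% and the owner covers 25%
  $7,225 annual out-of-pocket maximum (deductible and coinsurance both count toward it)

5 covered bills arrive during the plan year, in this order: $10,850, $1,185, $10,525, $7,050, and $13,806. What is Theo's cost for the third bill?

$2,631.25

Claim 1 ($10,850): deductible takes $1,294, $9,556 remains; owner's 25% is $2,389. Cost to owner: $3,683. OOP to date $3,683.
Claim 2 ($1,185): deductible already satisfied, so owner's share is 25% × $1,185 = $296.25. Cost to owner: $296.25. OOP to date $3,979.25.
Claim 3 ($10,525): deductible met; 25% of $10,525 = $2,631.25. Owner pays $2,631.25; OOP now $6,610.50.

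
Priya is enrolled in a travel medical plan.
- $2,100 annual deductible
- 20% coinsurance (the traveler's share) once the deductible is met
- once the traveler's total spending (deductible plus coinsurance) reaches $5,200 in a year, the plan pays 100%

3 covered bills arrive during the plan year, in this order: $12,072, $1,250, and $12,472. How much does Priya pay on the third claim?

Claim 1 — $12,072: deductible takes $2,100, $9,972 remains; 20% of $9,972 = $1,994.40. Cost to traveler: $4,094.40. OOP to date $4,094.40.
Claim 2 — $1,250: deductible already satisfied, so traveler's share is 20% × $1,250 = $250. Cost to traveler: $250. OOP to date $4,344.40.
Claim 3 — $12,472: deductible already satisfied, so traveler's share is 20% × $12,472 = $2,494.40. Adding that to $4,344.40 gives $6,838.80, past the $5,200 cap; traveler pays only $5,200 − $4,344.40 = $855.60.

$855.60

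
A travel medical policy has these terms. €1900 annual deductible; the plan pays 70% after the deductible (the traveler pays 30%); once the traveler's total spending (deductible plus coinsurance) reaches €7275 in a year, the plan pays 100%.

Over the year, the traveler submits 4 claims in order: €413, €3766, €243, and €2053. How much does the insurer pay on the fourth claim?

Claim 1 — €413: all of it applies to the deductible. Cost to traveler: €413. OOP to date €413. Insurer: €413 − €413 = €0.
Claim 2 — €3766: deductible takes €1487, €2279 remains; coinsurance €2279 × 30% = €683.70. Traveler owes €2170.70 (running OOP €2583.70). Plan pays €3766 − €2170.70 = €1595.30.
Claim 3 — €243: 30% coinsurance on €243 = €72.90. Traveler pays €72.90; OOP now €2656.60. Insurer: €243 − €72.90 = €170.10.
Claim 4 — €2053: deductible met; 30% of €2053 = €615.90. Traveler owes €615.90 (running OOP €3272.50). Insurer: €2053 − €615.90 = €1437.10.

€1437.10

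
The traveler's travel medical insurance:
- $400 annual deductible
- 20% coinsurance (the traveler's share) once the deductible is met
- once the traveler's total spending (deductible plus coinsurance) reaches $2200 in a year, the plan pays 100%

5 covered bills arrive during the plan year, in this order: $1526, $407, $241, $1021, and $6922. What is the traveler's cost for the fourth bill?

Claim 1 ($1526): deductible takes $400, $1126 remains; traveler's 20% is $225.20. Cost to traveler: $625.20. OOP to date $625.20.
Claim 2 ($407): 20% coinsurance on $407 = $81.40. Cost to traveler: $81.40. OOP to date $706.60.
Claim 3 ($241): deductible met; 20% of $241 = $48.20. Cost to traveler: $48.20. OOP to date $754.80.
Claim 4 ($1021): deductible met; 20% of $1021 = $204.20. Traveler pays $204.20; OOP now $959.

$204.20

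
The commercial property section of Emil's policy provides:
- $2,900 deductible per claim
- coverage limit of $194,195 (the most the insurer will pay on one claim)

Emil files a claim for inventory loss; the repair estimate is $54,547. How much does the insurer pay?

$51,647

Less the $2,900 deductible: $54,547 − $2,900 = $51,647.
$51,647 ≤ $194,195, so the limit doesn't bind; insurer pays $51,647.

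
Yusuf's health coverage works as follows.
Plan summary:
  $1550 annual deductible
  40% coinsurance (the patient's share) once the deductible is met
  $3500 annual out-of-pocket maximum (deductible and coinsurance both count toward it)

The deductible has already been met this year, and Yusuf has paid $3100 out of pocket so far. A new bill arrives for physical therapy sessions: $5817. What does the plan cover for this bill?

The deductible is already satisfied, so the full bill goes to coinsurance.
40% of $5817 = $2326.80 falls to the patient.
Year-to-date out-of-pocket would reach $3100 + $2326.80 = $5426.80, above the $3500 maximum, so the patient pays only $3500 − $3100 = $400.
Insurer pays the balance: $5817 − $400 = $5417.

$5417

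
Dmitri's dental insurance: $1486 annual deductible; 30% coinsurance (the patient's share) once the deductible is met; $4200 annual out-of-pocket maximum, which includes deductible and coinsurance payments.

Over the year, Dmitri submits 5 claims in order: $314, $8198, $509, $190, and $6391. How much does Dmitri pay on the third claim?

$152.70

#1 ($314): all of it applies to the deductible. Patient pays $314; OOP now $314.
#2 ($8198): $1172 to deductible, leaving $7026; 30% of $7026 = $2107.80. Cost to patient: $3279.80. OOP to date $3593.80.
#3 ($509): 30% coinsurance on $509 = $152.70. Patient owes $152.70 (running OOP $3746.50).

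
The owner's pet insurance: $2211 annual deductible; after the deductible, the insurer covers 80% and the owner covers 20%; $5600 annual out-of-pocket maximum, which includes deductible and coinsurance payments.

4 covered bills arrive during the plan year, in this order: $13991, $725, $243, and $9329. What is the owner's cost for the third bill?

$48.60

#1 ($13991): $2211 finishes the deductible; $11780 goes to coinsurance; coinsurance $11780 × 20% = $2356. Owner pays $4567; OOP now $4567.
#2 ($725): deductible already satisfied, so owner's share is 20% × $725 = $145. Cost to owner: $145. OOP to date $4712.
#3 ($243): 20% coinsurance on $243 = $48.60. Owner pays $48.60; OOP now $4760.60.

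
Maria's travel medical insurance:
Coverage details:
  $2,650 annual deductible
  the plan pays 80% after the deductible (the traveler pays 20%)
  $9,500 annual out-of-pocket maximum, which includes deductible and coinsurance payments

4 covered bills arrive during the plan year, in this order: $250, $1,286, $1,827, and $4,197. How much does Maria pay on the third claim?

$1,256.60

Claim 1 ($250): entire amount goes to the deductible. Cost to traveler: $250. OOP to date $250.
Claim 2 ($1,286): all of it applies to the deductible. Cost to traveler: $1,286. OOP to date $1,536.
Claim 3 ($1,827): deductible takes $1,114, $713 remains; traveler's 20% is $142.60. Cost to traveler: $1,256.60. OOP to date $2,792.60.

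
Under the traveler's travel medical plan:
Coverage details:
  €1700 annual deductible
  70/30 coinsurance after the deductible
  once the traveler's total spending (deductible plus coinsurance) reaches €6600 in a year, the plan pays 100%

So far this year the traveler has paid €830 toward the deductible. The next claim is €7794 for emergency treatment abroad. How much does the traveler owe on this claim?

Deductible still to meet: €1700 − €830 = €870.
That leaves €7794 − €870 = €6924 for coinsurance.
Coinsurance: €6924 × 30% = €2077.20.
That puts the traveler's cost at €870 + €2077.20 = €2947.20 before any cap.
Total out-of-pocket so far would be €830 + €2947.20 = €3777.20, below the €6600 cap — no reduction.

€2947.20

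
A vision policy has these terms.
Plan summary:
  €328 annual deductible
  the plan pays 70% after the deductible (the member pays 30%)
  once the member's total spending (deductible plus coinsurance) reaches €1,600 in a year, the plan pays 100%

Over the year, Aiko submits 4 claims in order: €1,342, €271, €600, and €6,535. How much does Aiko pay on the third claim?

€180

Claim 1 — €1,342: €328 to deductible, leaving €1,014; 30% of €1,014 = €304.20. Member owes €632.20 (running OOP €632.20).
Claim 2 — €271: deductible met; 30% of €271 = €81.30. Member pays €81.30; OOP now €713.50.
Claim 3 — €600: 30% coinsurance on €600 = €180. Member pays €180; OOP now €893.50.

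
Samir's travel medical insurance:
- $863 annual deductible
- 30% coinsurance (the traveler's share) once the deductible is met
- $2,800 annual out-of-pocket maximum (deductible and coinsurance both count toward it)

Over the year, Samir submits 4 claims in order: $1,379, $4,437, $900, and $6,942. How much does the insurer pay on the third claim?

Claim 1 — $1,379: $863 to deductible, leaving $516; traveler's 30% is $154.80. Cost to traveler: $1,017.80. OOP to date $1,017.80. Plan pays $1,379 − $1,017.80 = $361.20.
Claim 2 — $4,437: 30% coinsurance on $4,437 = $1,331.10. Traveler pays $1,331.10; OOP now $2,348.90. Plan pays $4,437 − $1,331.10 = $3,105.90.
Claim 3 — $900: 30% coinsurance on $900 = $270. Traveler owes $270 (running OOP $2,618.90). Insurer: $900 − $270 = $630.

$630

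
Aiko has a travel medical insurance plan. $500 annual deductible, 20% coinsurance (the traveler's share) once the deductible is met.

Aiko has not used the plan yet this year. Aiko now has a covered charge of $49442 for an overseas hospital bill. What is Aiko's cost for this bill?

$10288.40

The full $500 deductible is still open; $500 of this bill applies to it.
The remaining $48942 (= $49442 − $500) moves to coinsurance.
20% of $48942 = $9788.40 falls to the traveler.
So the traveler owes $500 + $9788.40 = $10288.40.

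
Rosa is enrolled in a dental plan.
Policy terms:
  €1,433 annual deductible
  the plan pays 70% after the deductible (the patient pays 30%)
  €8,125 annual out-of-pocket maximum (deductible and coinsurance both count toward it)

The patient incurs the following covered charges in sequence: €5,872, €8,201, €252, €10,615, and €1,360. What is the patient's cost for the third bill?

#1 (€5,872): deductible takes €1,433, €4,439 remains; coinsurance €4,439 × 30% = €1,331.70. Patient owes €2,764.70 (running OOP €2,764.70).
#2 (€8,201): deductible already satisfied, so patient's share is 30% × €8,201 = €2,460.30. Patient owes €2,460.30 (running OOP €5,225).
#3 (€252): deductible already satisfied, so patient's share is 30% × €252 = €75.60. Patient owes €75.60 (running OOP €5,300.60).

€75.60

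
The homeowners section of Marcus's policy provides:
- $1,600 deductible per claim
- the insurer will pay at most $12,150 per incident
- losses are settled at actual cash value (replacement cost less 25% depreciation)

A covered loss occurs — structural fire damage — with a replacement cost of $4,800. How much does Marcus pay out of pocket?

Depreciate 25%: the covered value is $4,800 × 0.75 = $3,600.
After the deductible, $3,600 − $1,600 = $2,000 remains.
$2,000 ≤ $12,150, so the limit doesn't bind; insurer pays $2,000.
Homeowner's share is the uncovered remainder: $4,800 − $2,000 = $2,800.

$2,800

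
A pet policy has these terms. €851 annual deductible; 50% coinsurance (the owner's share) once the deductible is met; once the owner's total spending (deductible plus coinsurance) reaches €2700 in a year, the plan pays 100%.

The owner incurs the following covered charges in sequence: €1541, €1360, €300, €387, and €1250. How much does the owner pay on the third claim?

€150

Claim 1 — €1541: €851 to deductible, leaving €690; owner's 50% is €345. Cost to owner: €1196. OOP to date €1196.
Claim 2 — €1360: 50% coinsurance on €1360 = €680. Cost to owner: €680. OOP to date €1876.
Claim 3 — €300: 50% coinsurance on €300 = €150. Owner owes €150 (running OOP €2026).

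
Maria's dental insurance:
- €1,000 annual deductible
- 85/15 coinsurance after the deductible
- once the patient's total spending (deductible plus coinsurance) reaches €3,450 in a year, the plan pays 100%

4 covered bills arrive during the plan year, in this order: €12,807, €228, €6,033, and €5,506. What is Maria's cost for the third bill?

€644.75

Claim 1 — €12,807: €1,000 finishes the deductible; €11,807 goes to coinsurance; 15% of €11,807 = €1,771.05. Patient pays €2,771.05; OOP now €2,771.05.
Claim 2 — €228: 15% coinsurance on €228 = €34.20. Cost to patient: €34.20. OOP to date €2,805.25.
Claim 3 — €6,033: 15% coinsurance on €6,033 = €904.95. OOP would hit €3,710.20 > €3,450, so the cap limits the patient to €3,450 − €2,805.25 = €644.75.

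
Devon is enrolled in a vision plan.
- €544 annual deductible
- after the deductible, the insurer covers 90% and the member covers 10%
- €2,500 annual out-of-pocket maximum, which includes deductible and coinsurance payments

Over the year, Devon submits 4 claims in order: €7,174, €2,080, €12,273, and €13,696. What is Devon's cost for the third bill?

€1,085

Claim 1 — €7,174: €544 finishes the deductible; €6,630 goes to coinsurance; 10% of €6,630 = €663. Cost to member: €1,207. OOP to date €1,207.
Claim 2 — €2,080: deductible met; 10% of €2,080 = €208. Member pays €208; OOP now €1,415.
Claim 3 — €12,273: deductible met; 10% of €12,273 = €1,227.30. OOP would hit €2,642.30 > €2,500, so the cap limits the member to €2,500 − €1,415 = €1,085.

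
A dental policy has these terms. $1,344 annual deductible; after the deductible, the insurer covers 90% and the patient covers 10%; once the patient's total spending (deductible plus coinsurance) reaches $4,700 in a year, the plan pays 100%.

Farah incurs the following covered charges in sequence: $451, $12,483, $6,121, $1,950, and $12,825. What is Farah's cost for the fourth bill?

$195

Claim 1 — $451: entire amount goes to the deductible. Patient pays $451; OOP now $451.
Claim 2 — $12,483: $893 to deductible, leaving $11,590; 10% of $11,590 = $1,159. Patient pays $2,052; OOP now $2,503.
Claim 3 — $6,121: deductible met; 10% of $6,121 = $612.10. Patient pays $612.10; OOP now $3,115.10.
Claim 4 — $1,950: 10% coinsurance on $1,950 = $195. Patient pays $195; OOP now $3,310.10.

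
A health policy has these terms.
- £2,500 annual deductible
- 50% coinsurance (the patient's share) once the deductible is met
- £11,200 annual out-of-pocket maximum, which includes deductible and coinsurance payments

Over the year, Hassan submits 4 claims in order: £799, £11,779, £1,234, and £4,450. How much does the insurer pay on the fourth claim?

#1 (£799): all of it applies to the deductible. Cost to patient: £799. OOP to date £799. Plan pays £799 − £799 = £0.
#2 (£11,779): £1,701 to deductible, leaving £10,078; coinsurance £10,078 × 50% = £5,039. Cost to patient: £6,740. OOP to date £7,539. Insurer: £11,779 − £6,740 = £5,039.
#3 (£1,234): deductible already satisfied, so patient's share is 50% × £1,234 = £617. Cost to patient: £617. OOP to date £8,156. Plan pays £1,234 − £617 = £617.
#4 (£4,450): deductible already satisfied, so patient's share is 50% × £4,450 = £2,225. Patient owes £2,225 (running OOP £10,381). Insurer: £4,450 − £2,225 = £2,225.

£2,225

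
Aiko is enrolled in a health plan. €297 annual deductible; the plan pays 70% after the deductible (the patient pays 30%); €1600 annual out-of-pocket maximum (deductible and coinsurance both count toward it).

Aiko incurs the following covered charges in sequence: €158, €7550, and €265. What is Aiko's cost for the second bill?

Claim 1 — €158: all of it applies to the deductible. Cost to patient: €158. OOP to date €158.
Claim 2 — €7550: €139 to deductible, leaving €7411; 30% of €7411 = €2223.30. Together that's €139 + €2223.30 = €2362.30. OOP would hit €2520.30 > €1600, so the cap limits the patient to €1600 − €158 = €1442.

€1442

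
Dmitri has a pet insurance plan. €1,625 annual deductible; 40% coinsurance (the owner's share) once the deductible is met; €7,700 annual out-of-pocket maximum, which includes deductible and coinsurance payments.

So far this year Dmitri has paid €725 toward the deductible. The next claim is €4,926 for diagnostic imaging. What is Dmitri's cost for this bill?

Deductible still to meet: €1,625 − €725 = €900.
After the €900 deductible portion, €4,926 − €900 = €4,026 is subject to coinsurance.
Owner's 40% share of €4,026 is €1,610.40.
Owner responsibility before any cap: €900 + €1,610.40 = €2,510.40.
Cumulative spending €725 + €2,510.40 = €3,235.40 stays under the €7,700 maximum.

€2,510.40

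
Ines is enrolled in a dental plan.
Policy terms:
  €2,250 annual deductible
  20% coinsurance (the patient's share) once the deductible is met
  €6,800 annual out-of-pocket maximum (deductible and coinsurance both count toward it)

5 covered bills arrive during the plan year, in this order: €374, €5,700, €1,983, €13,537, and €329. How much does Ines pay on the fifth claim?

€65.80

Bill 1, €374: all of it applies to the deductible. Cost to patient: €374. OOP to date €374.
Bill 2, €5,700: €1,876 to deductible, leaving €3,824; 20% of €3,824 = €764.80. Cost to patient: €2,640.80. OOP to date €3,014.80.
Bill 3, €1,983: deductible met; 20% of €1,983 = €396.60. Patient pays €396.60; OOP now €3,411.40.
Bill 4, €13,537: deductible met; 20% of €13,537 = €2,707.40. Patient owes €2,707.40 (running OOP €6,118.80).
Bill 5, €329: 20% coinsurance on €329 = €65.80. Patient pays €65.80; OOP now €6,184.60.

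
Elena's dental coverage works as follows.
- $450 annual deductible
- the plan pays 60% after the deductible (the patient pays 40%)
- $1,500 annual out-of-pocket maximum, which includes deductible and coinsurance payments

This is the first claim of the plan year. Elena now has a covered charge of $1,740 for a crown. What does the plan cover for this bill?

Nothing has been paid toward the $450 deductible, so the first $450 of this charge is applied there.
The remaining $1,290 (= $1,740 − $450) moves to coinsurance.
Patient's 40% share of $1,290 is $516.
That puts the patient's cost at $450 + $516 = $966 before any cap.
Year-to-date out-of-pocket becomes $0 + $966 = $966, still under the $1,500 maximum, so no cap applies.
The plan picks up $1,740 − $966 = $774.

$774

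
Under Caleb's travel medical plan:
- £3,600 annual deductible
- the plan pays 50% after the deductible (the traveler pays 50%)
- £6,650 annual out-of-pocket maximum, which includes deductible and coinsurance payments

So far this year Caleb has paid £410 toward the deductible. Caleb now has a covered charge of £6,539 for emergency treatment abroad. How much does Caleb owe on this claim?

£4,864.50

£410 of the £3,600 deductible is already met, leaving £3,190.
The remaining £3,349 (= £6,539 − £3,190) moves to coinsurance.
Coinsurance: £3,349 × 50% = £1,674.50.
Traveler responsibility before any cap: £3,190 + £1,674.50 = £4,864.50.
Total out-of-pocket so far would be £410 + £4,864.50 = £5,274.50, below the £6,650 cap — no reduction.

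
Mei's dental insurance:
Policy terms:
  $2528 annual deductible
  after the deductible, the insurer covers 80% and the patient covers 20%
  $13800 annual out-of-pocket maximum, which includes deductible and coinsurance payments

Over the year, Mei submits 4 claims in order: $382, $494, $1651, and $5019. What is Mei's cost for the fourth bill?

$1004.60

Claim 1 ($382): fully absorbed by the deductible. Patient owes $382 (running OOP $382).
Claim 2 ($494): fully absorbed by the deductible. Patient owes $494 (running OOP $876).
Claim 3 ($1651): all of it applies to the deductible. Patient owes $1651 (running OOP $2527).
Claim 4 ($5019): $1 finishes the deductible; $5018 goes to coinsurance; coinsurance $5018 × 20% = $1003.60. Cost to patient: $1004.60. OOP to date $3531.60.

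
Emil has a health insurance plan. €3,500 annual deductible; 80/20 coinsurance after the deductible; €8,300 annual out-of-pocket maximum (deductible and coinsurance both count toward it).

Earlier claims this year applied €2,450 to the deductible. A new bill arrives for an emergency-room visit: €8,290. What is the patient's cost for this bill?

€2,498

€2,450 of the €3,500 deductible is already met, leaving €1,050.
The remaining €7,240 (= €8,290 − €1,050) moves to coinsurance.
Patient's 20% share of €7,240 is €1,448.
So the patient owes €1,050 + €1,448 = €2,498 before any cap.
Year-to-date out-of-pocket becomes €2,450 + €2,498 = €4,948, still under the €8,300 maximum, so no cap applies.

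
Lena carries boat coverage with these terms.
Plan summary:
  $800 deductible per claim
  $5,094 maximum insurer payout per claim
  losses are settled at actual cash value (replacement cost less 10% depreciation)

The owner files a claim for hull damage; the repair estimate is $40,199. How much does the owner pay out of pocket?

Depreciate 10%: the covered value is $40,199 × 0.9 = $36,179.10.
Less the $800 deductible: $36,179.10 − $800 = $35,379.10.
$35,379.10 exceeds the $5,094 limit, so the insurer pays the limit: $5,094.
Owner's share is the uncovered remainder: $40,199 − $5,094 = $35,105.

$35,105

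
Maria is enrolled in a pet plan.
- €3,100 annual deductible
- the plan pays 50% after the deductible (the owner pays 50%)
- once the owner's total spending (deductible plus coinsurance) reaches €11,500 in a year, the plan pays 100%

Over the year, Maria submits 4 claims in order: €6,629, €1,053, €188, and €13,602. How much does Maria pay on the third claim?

€94

Claim 1 (€6,629): deductible takes €3,100, €3,529 remains; coinsurance €3,529 × 50% = €1,764.50. Owner pays €4,864.50; OOP now €4,864.50.
Claim 2 (€1,053): deductible already satisfied, so owner's share is 50% × €1,053 = €526.50. Owner owes €526.50 (running OOP €5,391).
Claim 3 (€188): deductible met; 50% of €188 = €94. Owner owes €94 (running OOP €5,485).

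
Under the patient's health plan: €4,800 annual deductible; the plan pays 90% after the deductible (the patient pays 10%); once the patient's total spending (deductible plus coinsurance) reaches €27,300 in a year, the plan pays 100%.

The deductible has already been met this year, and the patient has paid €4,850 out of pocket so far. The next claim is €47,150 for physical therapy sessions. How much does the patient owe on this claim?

€4,715

The deductible is already satisfied, so the full bill goes to coinsurance.
Patient's 10% share of €47,150 is €4,715.
Cumulative spending €4,850 + €4,715 = €9,565 stays under the €27,300 maximum.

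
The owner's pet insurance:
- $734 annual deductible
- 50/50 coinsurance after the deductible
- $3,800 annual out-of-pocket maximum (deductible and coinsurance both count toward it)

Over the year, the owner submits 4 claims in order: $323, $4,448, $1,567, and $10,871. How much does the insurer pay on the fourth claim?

Bill 1, $323: entire amount goes to the deductible. Cost to owner: $323. OOP to date $323. Insurer: $323 − $323 = $0.
Bill 2, $4,448: $411 finishes the deductible; $4,037 goes to coinsurance; coinsurance $4,037 × 50% = $2,018.50. Cost to owner: $2,429.50. OOP to date $2,752.50. Plan pays $4,448 − $2,429.50 = $2,018.50.
Bill 3, $1,567: 50% coinsurance on $1,567 = $783.50. Owner owes $783.50 (running OOP $3,536). Plan pays $1,567 − $783.50 = $783.50.
Bill 4, $10,871: deductible already satisfied, so owner's share is 50% × $10,871 = $5,435.50. That would push OOP to $8,971.50, over the $3,800 cap, so owner pays $3,800 − $3,536 = $264. Plan pays $10,871 − $264 = $10,607.

$10,607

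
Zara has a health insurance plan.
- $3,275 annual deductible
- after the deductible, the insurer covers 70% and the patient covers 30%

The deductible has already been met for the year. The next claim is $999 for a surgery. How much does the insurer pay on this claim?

$699.30

The deductible is already satisfied, so the full bill goes to coinsurance.
Patient's 30% share of $999 is $299.70.
The insurer covers the remainder: $999 − $299.70 = $699.30.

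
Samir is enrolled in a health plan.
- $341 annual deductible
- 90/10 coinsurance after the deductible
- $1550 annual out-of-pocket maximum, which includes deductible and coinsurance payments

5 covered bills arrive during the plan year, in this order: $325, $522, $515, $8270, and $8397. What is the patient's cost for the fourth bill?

$827

Bill 1, $325: all of it applies to the deductible. Patient owes $325 (running OOP $325).
Bill 2, $522: $16 to deductible, leaving $506; patient's 10% is $50.60. Patient pays $66.60; OOP now $391.60.
Bill 3, $515: deductible already satisfied, so patient's share is 10% × $515 = $51.50. Cost to patient: $51.50. OOP to date $443.10.
Bill 4, $8270: deductible already satisfied, so patient's share is 10% × $8270 = $827. Patient owes $827 (running OOP $1270.10).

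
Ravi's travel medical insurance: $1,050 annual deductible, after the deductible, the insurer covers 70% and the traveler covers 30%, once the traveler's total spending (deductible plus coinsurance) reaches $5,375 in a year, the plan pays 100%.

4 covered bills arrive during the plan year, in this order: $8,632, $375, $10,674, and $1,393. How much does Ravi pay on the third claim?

#1 ($8,632): $1,050 to deductible, leaving $7,582; coinsurance $7,582 × 30% = $2,274.60. Cost to traveler: $3,324.60. OOP to date $3,324.60.
#2 ($375): 30% coinsurance on $375 = $112.50. Cost to traveler: $112.50. OOP to date $3,437.10.
#3 ($10,674): deductible already satisfied, so traveler's share is 30% × $10,674 = $3,202.20. Adding that to $3,437.10 gives $6,639.30, past the $5,375 cap; traveler pays only $5,375 − $3,437.10 = $1,937.90.

$1,937.90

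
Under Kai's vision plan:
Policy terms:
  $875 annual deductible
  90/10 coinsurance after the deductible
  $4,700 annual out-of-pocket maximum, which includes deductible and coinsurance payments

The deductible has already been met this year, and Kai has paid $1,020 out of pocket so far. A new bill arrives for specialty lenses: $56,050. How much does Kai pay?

$3,680

The deductible is already satisfied, so the full bill goes to coinsurance.
10% of $56,050 = $5,605 falls to the member.
Adding $5,605 to the $1,020 already spent would give $6,625, which exceeds the $4,700 cap; the member pays just $4,700 − $1,020 = $3,680.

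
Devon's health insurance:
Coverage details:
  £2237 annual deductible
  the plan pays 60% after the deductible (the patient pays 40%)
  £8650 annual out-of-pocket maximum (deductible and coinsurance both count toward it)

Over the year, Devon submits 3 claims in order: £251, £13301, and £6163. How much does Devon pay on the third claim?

£1887

Claim 1 (£251): all of it applies to the deductible. Patient owes £251 (running OOP £251).
Claim 2 (£13301): £1986 to deductible, leaving £11315; coinsurance £11315 × 40% = £4526. Cost to patient: £6512. OOP to date £6763.
Claim 3 (£6163): 40% coinsurance on £6163 = £2465.20. That would push OOP to £9228.20, over the £8650 cap, so patient pays £8650 − £6763 = £1887.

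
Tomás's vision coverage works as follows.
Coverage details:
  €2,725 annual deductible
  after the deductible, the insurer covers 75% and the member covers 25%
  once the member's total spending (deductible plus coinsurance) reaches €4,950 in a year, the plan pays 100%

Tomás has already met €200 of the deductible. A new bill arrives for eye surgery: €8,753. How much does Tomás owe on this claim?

€4,082

€200 of the €2,725 deductible is already met, leaving €2,525.
That leaves €8,753 − €2,525 = €6,228 for coinsurance.
Coinsurance: €6,228 × 25% = €1,557.
That puts the member's cost at €2,525 + €1,557 = €4,082 before any cap.
Total out-of-pocket so far would be €200 + €4,082 = €4,282, below the €4,950 cap — no reduction.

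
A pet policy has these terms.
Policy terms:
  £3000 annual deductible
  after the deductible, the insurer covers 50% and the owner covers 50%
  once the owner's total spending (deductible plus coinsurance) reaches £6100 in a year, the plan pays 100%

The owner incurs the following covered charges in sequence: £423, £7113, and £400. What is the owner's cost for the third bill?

£200

Bill 1, £423: all of it applies to the deductible. Owner pays £423; OOP now £423.
Bill 2, £7113: deductible takes £2577, £4536 remains; owner's 50% is £2268. Owner pays £4845; OOP now £5268.
Bill 3, £400: 50% coinsurance on £400 = £200. Cost to owner: £200. OOP to date £5468.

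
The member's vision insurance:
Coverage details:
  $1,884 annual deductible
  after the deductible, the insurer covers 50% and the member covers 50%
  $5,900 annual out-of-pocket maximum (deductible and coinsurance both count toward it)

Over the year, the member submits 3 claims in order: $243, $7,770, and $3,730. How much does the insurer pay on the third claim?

$2,778.50

Claim 1 — $243: all of it applies to the deductible. Member owes $243 (running OOP $243). Insurer: $243 − $243 = $0.
Claim 2 — $7,770: $1,641 to deductible, leaving $6,129; member's 50% is $3,064.50. Cost to member: $4,705.50. OOP to date $4,948.50. Plan pays $7,770 − $4,705.50 = $3,064.50.
Claim 3 — $3,730: 50% coinsurance on $3,730 = $1,865. Adding that to $4,948.50 gives $6,813.50, past the $5,900 cap; member pays only $5,900 − $4,948.50 = $951.50. Insurer: $3,730 − $951.50 = $2,778.50.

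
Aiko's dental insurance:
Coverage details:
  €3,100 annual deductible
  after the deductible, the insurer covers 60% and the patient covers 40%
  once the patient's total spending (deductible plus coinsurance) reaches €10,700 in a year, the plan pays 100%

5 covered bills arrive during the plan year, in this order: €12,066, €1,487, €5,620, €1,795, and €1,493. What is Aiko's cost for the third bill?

€2,248

#1 (€12,066): €3,100 finishes the deductible; €8,966 goes to coinsurance; patient's 40% is €3,586.40. Patient pays €6,686.40; OOP now €6,686.40.
#2 (€1,487): deductible met; 40% of €1,487 = €594.80. Cost to patient: €594.80. OOP to date €7,281.20.
#3 (€5,620): 40% coinsurance on €5,620 = €2,248. Patient owes €2,248 (running OOP €9,529.20).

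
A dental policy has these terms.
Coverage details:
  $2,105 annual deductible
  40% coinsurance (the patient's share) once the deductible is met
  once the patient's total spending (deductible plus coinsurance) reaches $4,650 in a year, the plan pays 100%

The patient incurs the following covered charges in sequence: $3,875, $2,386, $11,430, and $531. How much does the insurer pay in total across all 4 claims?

Bill 1, $3,875: $2,105 to deductible, leaving $1,770; 40% of $1,770 = $708. Cost to patient: $2,813. OOP to date $2,813. Plan pays $3,875 − $2,813 = $1,062.
Bill 2, $2,386: deductible already satisfied, so patient's share is 40% × $2,386 = $954.40. Cost to patient: $954.40. OOP to date $3,767.40. Insurer: $2,386 − $954.40 = $1,431.60.
Bill 3, $11,430: 40% coinsurance on $11,430 = $4,572. That would push OOP to $8,339.40, over the $4,650 cap, so patient pays $4,650 − $3,767.40 = $882.60. Insurer: $11,430 − $882.60 = $10,547.40.
Bill 4, $531: 40% coinsurance on $531 = $212.40. That would push OOP to $4,862.40, over the $4,650 cap, so patient pays $4,650 − $4,650 = $0. Insurer: $531 − $0 = $531.
Insurer total: $1,062 + $1,431.60 + $10,547.40 + $531 = $13,572.

$13,572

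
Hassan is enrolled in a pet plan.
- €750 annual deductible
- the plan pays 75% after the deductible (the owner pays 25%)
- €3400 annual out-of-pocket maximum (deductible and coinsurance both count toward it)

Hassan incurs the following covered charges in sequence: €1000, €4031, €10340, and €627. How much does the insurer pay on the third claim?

#1 (€1000): €750 to deductible, leaving €250; coinsurance €250 × 25% = €62.50. Owner pays €812.50; OOP now €812.50. Insurer: €1000 − €812.50 = €187.50.
#2 (€4031): deductible already satisfied, so owner's share is 25% × €4031 = €1007.75. Cost to owner: €1007.75. OOP to date €1820.25. Insurer: €4031 − €1007.75 = €3023.25.
#3 (€10340): deductible met; 25% of €10340 = €2585. That would push OOP to €4405.25, over the €3400 cap, so owner pays €3400 − €1820.25 = €1579.75. Insurer: €10340 − €1579.75 = €8760.25.

€8760.25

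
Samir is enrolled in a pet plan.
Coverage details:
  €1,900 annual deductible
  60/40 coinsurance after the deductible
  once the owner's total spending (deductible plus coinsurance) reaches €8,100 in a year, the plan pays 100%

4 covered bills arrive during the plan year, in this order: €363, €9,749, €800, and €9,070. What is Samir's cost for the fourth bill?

#1 (€363): entire amount goes to the deductible. Owner pays €363; OOP now €363.
#2 (€9,749): deductible takes €1,537, €8,212 remains; coinsurance €8,212 × 40% = €3,284.80. Owner owes €4,821.80 (running OOP €5,184.80).
#3 (€800): 40% coinsurance on €800 = €320. Owner pays €320; OOP now €5,504.80.
#4 (€9,070): deductible met; 40% of €9,070 = €3,628. That would push OOP to €9,132.80, over the €8,100 cap, so owner pays €8,100 − €5,504.80 = €2,595.20.

€2,595.20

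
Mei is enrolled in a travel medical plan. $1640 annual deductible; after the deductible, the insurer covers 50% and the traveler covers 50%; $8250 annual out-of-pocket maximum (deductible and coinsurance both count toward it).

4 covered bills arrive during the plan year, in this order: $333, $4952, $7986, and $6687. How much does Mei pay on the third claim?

#1 ($333): all of it applies to the deductible. Traveler owes $333 (running OOP $333).
#2 ($4952): $1307 finishes the deductible; $3645 goes to coinsurance; coinsurance $3645 × 50% = $1822.50. Traveler owes $3129.50 (running OOP $3462.50).
#3 ($7986): deductible met; 50% of $7986 = $3993. Traveler owes $3993 (running OOP $7455.50).

$3993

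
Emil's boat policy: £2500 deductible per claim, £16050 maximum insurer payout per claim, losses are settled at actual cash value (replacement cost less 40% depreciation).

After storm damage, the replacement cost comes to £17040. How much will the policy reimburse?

£7724

Actual cash value after 40% depreciation: £17040 × 60% = £10224.
Subtract the deductible: £10224 − £2500 = £7724.
£7724 is within the £16050 limit, so the insurer pays £7724.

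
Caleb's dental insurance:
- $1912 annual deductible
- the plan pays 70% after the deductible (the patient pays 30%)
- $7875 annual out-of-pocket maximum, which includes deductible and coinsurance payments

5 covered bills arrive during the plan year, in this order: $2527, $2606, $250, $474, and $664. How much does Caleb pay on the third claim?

$75

#1 ($2527): deductible takes $1912, $615 remains; patient's 30% is $184.50. Patient owes $2096.50 (running OOP $2096.50).
#2 ($2606): 30% coinsurance on $2606 = $781.80. Cost to patient: $781.80. OOP to date $2878.30.
#3 ($250): 30% coinsurance on $250 = $75. Cost to patient: $75. OOP to date $2953.30.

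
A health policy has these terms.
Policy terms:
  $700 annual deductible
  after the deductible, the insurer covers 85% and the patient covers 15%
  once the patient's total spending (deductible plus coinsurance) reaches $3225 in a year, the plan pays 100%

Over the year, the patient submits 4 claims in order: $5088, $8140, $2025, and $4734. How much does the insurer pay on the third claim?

#1 ($5088): deductible takes $700, $4388 remains; coinsurance $4388 × 15% = $658.20. Cost to patient: $1358.20. OOP to date $1358.20. Plan pays $5088 − $1358.20 = $3729.80.
#2 ($8140): deductible met; 15% of $8140 = $1221. Cost to patient: $1221. OOP to date $2579.20. Insurer: $8140 − $1221 = $6919.
#3 ($2025): deductible met; 15% of $2025 = $303.75. Patient pays $303.75; OOP now $2882.95. Insurer: $2025 − $303.75 = $1721.25.

$1721.25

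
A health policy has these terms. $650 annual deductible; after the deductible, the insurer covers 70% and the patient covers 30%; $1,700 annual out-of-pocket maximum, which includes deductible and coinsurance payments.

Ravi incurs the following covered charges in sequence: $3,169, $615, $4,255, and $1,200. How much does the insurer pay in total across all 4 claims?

$7,539

Bill 1, $3,169: $650 finishes the deductible; $2,519 goes to coinsurance; coinsurance $2,519 × 30% = $755.70. Patient owes $1,405.70 (running OOP $1,405.70). Insurer: $3,169 − $1,405.70 = $1,763.30.
Bill 2, $615: deductible met; 30% of $615 = $184.50. Patient pays $184.50; OOP now $1,590.20. Plan pays $615 − $184.50 = $430.50.
Bill 3, $4,255: 30% coinsurance on $4,255 = $1,276.50. That would push OOP to $2,866.70, over the $1,700 cap, so patient pays $1,700 − $1,590.20 = $109.80. Insurer: $4,255 − $109.80 = $4,145.20.
Bill 4, $1,200: 30% coinsurance on $1,200 = $360. Adding that to $1,700 gives $2,060, past the $1,700 cap; patient pays only $1,700 − $1,700 = $0. Insurer: $1,200 − $0 = $1,200.
Insurer total: $1,763.30 + $430.50 + $4,145.20 + $1,200 = $7,539.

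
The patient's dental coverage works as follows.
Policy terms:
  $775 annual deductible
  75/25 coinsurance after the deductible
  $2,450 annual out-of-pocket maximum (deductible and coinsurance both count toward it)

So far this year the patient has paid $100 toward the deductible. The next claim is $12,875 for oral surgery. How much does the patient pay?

Deductible still to meet: $775 − $100 = $675.
That leaves $12,875 − $675 = $12,200 for coinsurance.
Patient's 25% share of $12,200 is $3,050.
So the patient owes $675 + $3,050 = $3,725 before any cap.
That would bring total out-of-pocket to $3,825, past the $2,450 cap. The patient is capped at $2,450 − $100 = $2,350 on this claim.

$2,350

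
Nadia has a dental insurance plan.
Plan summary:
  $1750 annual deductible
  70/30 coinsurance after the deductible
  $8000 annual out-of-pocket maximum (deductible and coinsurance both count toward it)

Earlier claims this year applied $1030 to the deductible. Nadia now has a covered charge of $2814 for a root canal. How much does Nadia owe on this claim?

Deductible still to meet: $1750 − $1030 = $720.
That leaves $2814 − $720 = $2094 for coinsurance.
Patient's 30% share of $2094 is $628.20.
Patient responsibility before any cap: $720 + $628.20 = $1348.20.
Cumulative spending $1030 + $1348.20 = $2378.20 stays under the $8000 maximum.

$1348.20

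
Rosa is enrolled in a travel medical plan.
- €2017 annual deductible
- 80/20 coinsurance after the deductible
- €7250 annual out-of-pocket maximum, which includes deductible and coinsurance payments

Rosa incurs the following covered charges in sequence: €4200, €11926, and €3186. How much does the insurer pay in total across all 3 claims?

€13836

Claim 1 — €4200: deductible takes €2017, €2183 remains; 20% of €2183 = €436.60. Cost to traveler: €2453.60. OOP to date €2453.60. Plan pays €4200 − €2453.60 = €1746.40.
Claim 2 — €11926: deductible met; 20% of €11926 = €2385.20. Cost to traveler: €2385.20. OOP to date €4838.80. Insurer: €11926 − €2385.20 = €9540.80.
Claim 3 — €3186: deductible already satisfied, so traveler's share is 20% × €3186 = €637.20. Cost to traveler: €637.20. OOP to date €5476. Plan pays €3186 − €637.20 = €2548.80.
Insurer total: €1746.40 + €9540.80 + €2548.80 = €13836.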